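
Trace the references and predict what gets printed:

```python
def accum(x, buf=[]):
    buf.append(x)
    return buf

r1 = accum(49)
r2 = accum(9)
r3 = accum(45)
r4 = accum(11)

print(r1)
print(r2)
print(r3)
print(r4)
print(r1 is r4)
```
[49, 9, 45, 11]
[49, 9, 45, 11]
[49, 9, 45, 11]
[49, 9, 45, 11]
True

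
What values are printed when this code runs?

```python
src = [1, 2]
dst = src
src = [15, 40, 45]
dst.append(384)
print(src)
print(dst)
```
[15, 40, 45]
[1, 2, 384]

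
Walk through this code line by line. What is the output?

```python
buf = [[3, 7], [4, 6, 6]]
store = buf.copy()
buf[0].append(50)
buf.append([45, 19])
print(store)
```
[[3, 7, 50], [4, 6, 6]]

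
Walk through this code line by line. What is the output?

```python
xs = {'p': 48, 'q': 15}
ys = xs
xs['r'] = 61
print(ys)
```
{'p': 48, 'q': 15, 'r': 61}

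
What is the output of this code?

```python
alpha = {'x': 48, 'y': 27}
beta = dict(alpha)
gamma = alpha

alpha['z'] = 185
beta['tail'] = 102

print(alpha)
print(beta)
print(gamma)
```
{'x': 48, 'y': 27, 'z': 185}
{'x': 48, 'y': 27, 'tail': 102}
{'x': 48, 'y': 27, 'z': 185}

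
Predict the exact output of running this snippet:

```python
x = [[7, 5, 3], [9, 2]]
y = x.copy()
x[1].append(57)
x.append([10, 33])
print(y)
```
[[7, 5, 3], [9, 2, 57]]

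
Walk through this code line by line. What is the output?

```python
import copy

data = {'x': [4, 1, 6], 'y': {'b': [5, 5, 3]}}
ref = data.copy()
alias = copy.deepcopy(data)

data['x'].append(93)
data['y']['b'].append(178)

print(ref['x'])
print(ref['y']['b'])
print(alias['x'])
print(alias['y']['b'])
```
[4, 1, 6, 93]
[5, 5, 3, 178]
[4, 1, 6]
[5, 5, 3]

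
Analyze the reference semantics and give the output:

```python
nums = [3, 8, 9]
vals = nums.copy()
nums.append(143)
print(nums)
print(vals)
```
[3, 8, 9, 143]
[3, 8, 9]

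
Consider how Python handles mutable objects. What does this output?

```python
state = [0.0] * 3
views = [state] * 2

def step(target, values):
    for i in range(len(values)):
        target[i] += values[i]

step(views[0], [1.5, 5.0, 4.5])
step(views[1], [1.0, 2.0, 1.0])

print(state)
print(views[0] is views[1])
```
[2.5, 7.0, 5.5]
True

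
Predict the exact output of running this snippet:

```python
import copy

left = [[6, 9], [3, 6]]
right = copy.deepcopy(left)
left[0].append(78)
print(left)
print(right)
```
[[6, 9, 78], [3, 6]]
[[6, 9], [3, 6]]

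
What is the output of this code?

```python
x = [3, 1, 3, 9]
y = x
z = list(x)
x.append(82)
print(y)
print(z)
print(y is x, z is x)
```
[3, 1, 3, 9, 82]
[3, 1, 3, 9]
True False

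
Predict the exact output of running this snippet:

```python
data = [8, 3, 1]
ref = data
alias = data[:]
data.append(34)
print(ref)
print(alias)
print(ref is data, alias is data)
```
[8, 3, 1, 34]
[8, 3, 1]
True False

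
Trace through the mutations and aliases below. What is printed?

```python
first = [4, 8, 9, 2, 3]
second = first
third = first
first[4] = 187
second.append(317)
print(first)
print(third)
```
[4, 8, 9, 2, 187, 317]
[4, 8, 9, 2, 187, 317]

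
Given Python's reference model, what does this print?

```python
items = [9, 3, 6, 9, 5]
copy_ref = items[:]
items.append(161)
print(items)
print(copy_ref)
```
[9, 3, 6, 9, 5, 161]
[9, 3, 6, 9, 5]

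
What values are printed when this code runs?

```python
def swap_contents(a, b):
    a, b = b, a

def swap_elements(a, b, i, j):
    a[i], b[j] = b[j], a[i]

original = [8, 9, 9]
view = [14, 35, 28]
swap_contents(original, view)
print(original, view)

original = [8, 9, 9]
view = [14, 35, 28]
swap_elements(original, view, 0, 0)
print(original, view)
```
[8, 9, 9] [14, 35, 28]
[14, 9, 9] [8, 35, 28]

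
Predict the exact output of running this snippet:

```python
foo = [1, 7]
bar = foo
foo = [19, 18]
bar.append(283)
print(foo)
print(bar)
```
[19, 18]
[1, 7, 283]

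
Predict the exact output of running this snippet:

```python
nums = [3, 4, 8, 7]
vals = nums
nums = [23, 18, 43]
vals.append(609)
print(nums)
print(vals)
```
[23, 18, 43]
[3, 4, 8, 7, 609]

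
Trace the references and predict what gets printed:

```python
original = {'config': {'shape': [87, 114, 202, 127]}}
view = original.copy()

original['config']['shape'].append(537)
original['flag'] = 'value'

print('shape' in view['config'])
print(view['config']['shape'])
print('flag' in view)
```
True
[87, 114, 202, 127, 537]
False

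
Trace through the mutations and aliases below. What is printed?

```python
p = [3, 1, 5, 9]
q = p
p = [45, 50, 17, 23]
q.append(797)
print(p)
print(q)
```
[45, 50, 17, 23]
[3, 1, 5, 9, 797]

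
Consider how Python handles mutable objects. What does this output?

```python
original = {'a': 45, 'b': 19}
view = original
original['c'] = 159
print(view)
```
{'a': 45, 'b': 19, 'c': 159}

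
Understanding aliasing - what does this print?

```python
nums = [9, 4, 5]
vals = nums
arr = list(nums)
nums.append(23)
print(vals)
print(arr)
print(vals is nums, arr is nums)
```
[9, 4, 5, 23]
[9, 4, 5]
True False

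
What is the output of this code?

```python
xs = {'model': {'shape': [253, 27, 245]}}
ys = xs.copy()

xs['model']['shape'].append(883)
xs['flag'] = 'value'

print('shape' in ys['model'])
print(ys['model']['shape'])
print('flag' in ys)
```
True
[253, 27, 245, 883]
False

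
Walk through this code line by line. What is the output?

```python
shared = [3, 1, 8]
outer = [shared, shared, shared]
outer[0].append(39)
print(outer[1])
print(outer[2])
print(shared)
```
[3, 1, 8, 39]
[3, 1, 8, 39]
[3, 1, 8, 39]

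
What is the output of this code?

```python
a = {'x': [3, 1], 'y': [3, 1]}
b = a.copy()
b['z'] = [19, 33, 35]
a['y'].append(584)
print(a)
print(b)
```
{'x': [3, 1], 'y': [3, 1, 584]}
{'x': [3, 1], 'y': [3, 1, 584], 'z': [19, 33, 35]}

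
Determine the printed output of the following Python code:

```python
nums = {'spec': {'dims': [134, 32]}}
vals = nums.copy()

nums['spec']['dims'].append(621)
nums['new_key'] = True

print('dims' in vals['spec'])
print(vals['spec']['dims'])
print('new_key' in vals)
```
True
[134, 32, 621]
False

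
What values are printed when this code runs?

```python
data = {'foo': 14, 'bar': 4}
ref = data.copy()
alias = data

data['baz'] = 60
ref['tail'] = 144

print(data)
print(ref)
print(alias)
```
{'foo': 14, 'bar': 4, 'baz': 60}
{'foo': 14, 'bar': 4, 'tail': 144}
{'foo': 14, 'bar': 4, 'baz': 60}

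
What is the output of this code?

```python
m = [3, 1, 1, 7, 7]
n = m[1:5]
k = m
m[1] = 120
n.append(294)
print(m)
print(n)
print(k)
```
[3, 120, 1, 7, 7]
[1, 1, 7, 7, 294]
[3, 120, 1, 7, 7]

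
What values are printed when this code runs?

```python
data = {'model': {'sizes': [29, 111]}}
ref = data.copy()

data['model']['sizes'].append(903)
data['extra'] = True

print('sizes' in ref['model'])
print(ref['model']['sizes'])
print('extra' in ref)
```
True
[29, 111, 903]
False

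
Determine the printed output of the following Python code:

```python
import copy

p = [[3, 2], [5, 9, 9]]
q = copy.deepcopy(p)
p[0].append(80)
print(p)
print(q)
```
[[3, 2, 80], [5, 9, 9]]
[[3, 2], [5, 9, 9]]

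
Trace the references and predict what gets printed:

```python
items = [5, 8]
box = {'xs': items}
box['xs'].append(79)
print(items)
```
[5, 8, 79]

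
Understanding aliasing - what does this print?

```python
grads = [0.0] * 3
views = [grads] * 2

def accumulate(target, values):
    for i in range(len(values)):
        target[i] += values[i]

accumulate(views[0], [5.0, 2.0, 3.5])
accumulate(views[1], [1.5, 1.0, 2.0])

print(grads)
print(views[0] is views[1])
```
[6.5, 3.0, 5.5]
True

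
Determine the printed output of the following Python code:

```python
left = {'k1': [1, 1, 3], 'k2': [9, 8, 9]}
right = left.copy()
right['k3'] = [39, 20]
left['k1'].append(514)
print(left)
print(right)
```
{'k1': [1, 1, 3, 514], 'k2': [9, 8, 9]}
{'k1': [1, 1, 3, 514], 'k2': [9, 8, 9], 'k3': [39, 20]}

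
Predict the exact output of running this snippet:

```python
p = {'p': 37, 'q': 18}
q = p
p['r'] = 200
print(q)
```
{'p': 37, 'q': 18, 'r': 200}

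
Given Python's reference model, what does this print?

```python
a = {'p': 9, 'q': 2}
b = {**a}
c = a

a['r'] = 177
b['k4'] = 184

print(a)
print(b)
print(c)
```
{'p': 9, 'q': 2, 'r': 177}
{'p': 9, 'q': 2, 'k4': 184}
{'p': 9, 'q': 2, 'r': 177}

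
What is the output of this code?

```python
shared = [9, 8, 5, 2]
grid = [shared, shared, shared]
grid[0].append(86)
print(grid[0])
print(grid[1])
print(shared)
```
[9, 8, 5, 2, 86]
[9, 8, 5, 2, 86]
[9, 8, 5, 2, 86]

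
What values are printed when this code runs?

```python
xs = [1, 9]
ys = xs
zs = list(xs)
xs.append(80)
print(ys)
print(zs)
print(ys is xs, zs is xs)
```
[1, 9, 80]
[1, 9]
True False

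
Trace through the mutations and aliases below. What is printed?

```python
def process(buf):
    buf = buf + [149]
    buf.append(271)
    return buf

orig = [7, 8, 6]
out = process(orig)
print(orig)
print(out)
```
[7, 8, 6]
[7, 8, 6, 149, 271]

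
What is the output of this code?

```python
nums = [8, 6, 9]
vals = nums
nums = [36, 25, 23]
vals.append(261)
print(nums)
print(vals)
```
[36, 25, 23]
[8, 6, 9, 261]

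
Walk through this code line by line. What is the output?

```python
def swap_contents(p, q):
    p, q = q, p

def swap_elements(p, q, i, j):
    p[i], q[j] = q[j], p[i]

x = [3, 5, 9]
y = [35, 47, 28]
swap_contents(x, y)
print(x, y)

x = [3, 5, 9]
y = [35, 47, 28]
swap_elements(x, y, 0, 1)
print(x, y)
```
[3, 5, 9] [35, 47, 28]
[47, 5, 9] [35, 3, 28]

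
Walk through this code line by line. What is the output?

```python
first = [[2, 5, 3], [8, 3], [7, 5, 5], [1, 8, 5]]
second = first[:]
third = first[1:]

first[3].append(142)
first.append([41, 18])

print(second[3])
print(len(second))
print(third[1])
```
[1, 8, 5, 142]
4
[7, 5, 5]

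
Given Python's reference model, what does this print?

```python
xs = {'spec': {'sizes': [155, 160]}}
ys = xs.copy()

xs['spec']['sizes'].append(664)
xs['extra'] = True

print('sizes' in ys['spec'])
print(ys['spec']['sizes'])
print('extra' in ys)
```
True
[155, 160, 664]
False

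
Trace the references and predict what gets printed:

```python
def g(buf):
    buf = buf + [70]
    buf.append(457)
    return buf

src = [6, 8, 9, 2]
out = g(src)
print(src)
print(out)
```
[6, 8, 9, 2]
[6, 8, 9, 2, 70, 457]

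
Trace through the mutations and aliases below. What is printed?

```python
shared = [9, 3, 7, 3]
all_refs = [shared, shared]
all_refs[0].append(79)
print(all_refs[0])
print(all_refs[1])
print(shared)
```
[9, 3, 7, 3, 79]
[9, 3, 7, 3, 79]
[9, 3, 7, 3, 79]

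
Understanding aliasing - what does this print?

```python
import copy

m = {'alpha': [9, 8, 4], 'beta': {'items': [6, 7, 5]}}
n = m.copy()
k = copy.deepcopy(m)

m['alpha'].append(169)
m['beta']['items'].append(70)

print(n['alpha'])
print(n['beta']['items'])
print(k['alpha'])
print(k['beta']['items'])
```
[9, 8, 4, 169]
[6, 7, 5, 70]
[9, 8, 4]
[6, 7, 5]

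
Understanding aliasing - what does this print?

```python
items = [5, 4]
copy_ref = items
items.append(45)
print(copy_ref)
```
[5, 4, 45]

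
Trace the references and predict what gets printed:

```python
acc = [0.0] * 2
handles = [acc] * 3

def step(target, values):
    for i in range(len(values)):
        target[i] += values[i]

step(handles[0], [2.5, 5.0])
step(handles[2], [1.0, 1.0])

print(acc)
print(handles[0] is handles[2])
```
[3.5, 6.0]
True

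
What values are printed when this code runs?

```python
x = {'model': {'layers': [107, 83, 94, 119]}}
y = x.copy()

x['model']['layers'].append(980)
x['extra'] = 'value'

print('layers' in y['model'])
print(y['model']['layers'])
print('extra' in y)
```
True
[107, 83, 94, 119, 980]
False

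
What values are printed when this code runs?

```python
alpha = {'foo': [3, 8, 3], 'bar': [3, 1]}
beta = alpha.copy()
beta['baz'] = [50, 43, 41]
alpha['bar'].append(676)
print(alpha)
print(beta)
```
{'foo': [3, 8, 3], 'bar': [3, 1, 676]}
{'foo': [3, 8, 3], 'bar': [3, 1, 676], 'baz': [50, 43, 41]}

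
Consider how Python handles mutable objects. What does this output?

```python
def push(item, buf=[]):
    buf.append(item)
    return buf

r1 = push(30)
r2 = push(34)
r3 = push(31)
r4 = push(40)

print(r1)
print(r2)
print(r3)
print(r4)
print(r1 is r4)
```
[30, 34, 31, 40]
[30, 34, 31, 40]
[30, 34, 31, 40]
[30, 34, 31, 40]
True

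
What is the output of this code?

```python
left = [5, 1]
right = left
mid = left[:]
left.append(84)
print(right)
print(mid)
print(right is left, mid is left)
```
[5, 1, 84]
[5, 1]
True False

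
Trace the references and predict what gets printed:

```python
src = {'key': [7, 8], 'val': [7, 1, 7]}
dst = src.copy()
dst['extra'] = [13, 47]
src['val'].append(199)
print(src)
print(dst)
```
{'key': [7, 8], 'val': [7, 1, 7, 199]}
{'key': [7, 8], 'val': [7, 1, 7, 199], 'extra': [13, 47]}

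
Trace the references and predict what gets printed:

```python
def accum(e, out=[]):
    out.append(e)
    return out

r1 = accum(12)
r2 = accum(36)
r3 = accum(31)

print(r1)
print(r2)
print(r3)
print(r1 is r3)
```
[12, 36, 31]
[12, 36, 31]
[12, 36, 31]
True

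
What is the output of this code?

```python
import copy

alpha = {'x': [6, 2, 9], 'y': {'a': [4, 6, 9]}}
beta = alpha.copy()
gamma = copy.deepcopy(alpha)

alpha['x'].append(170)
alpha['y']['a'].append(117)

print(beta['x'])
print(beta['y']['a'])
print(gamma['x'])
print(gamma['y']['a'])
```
[6, 2, 9, 170]
[4, 6, 9, 117]
[6, 2, 9]
[4, 6, 9]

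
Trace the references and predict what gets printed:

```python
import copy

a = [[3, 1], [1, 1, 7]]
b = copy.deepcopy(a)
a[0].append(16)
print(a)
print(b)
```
[[3, 1, 16], [1, 1, 7]]
[[3, 1], [1, 1, 7]]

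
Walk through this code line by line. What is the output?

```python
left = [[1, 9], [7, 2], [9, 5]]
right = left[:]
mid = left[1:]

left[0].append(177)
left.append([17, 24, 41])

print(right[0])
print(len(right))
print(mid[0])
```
[1, 9, 177]
3
[7, 2]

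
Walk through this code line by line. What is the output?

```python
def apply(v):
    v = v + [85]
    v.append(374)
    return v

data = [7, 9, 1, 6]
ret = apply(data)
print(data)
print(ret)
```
[7, 9, 1, 6]
[7, 9, 1, 6, 85, 374]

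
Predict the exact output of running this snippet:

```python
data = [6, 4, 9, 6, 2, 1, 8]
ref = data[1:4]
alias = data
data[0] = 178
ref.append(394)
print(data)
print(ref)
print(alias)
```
[178, 4, 9, 6, 2, 1, 8]
[4, 9, 6, 394]
[178, 4, 9, 6, 2, 1, 8]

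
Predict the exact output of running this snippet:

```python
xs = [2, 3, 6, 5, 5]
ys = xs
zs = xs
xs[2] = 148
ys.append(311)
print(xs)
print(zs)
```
[2, 3, 148, 5, 5, 311]
[2, 3, 148, 5, 5, 311]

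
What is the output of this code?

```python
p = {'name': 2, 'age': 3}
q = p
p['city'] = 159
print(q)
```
{'name': 2, 'age': 3, 'city': 159}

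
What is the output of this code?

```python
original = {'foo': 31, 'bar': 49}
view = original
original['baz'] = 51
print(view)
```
{'foo': 31, 'bar': 49, 'baz': 51}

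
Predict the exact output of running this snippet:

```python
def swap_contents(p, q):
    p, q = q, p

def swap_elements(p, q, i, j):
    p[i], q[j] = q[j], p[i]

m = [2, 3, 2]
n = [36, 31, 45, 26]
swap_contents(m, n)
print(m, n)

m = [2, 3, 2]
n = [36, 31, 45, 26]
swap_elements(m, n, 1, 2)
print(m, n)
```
[2, 3, 2] [36, 31, 45, 26]
[2, 45, 2] [36, 31, 3, 26]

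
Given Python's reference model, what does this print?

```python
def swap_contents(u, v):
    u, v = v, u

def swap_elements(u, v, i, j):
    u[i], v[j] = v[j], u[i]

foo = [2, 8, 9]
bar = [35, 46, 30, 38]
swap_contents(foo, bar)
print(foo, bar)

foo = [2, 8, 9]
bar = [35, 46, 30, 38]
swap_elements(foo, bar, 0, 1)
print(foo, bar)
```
[2, 8, 9] [35, 46, 30, 38]
[46, 8, 9] [35, 2, 30, 38]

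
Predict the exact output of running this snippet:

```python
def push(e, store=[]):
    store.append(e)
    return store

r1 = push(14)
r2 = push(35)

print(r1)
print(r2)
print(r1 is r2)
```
[14, 35]
[14, 35]
True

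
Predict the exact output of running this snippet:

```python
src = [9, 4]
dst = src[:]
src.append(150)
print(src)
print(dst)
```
[9, 4, 150]
[9, 4]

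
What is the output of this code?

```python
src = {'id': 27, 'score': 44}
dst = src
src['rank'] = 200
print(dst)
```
{'id': 27, 'score': 44, 'rank': 200}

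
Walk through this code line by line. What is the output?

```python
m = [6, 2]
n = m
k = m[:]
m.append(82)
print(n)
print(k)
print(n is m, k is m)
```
[6, 2, 82]
[6, 2]
True False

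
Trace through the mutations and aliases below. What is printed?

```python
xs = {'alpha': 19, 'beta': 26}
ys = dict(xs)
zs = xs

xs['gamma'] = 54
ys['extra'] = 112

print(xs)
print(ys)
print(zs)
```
{'alpha': 19, 'beta': 26, 'gamma': 54}
{'alpha': 19, 'beta': 26, 'extra': 112}
{'alpha': 19, 'beta': 26, 'gamma': 54}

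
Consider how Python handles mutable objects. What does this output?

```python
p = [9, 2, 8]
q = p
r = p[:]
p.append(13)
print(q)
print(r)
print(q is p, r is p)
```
[9, 2, 8, 13]
[9, 2, 8]
True False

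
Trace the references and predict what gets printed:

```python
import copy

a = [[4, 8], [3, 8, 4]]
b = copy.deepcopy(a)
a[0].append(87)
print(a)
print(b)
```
[[4, 8, 87], [3, 8, 4]]
[[4, 8], [3, 8, 4]]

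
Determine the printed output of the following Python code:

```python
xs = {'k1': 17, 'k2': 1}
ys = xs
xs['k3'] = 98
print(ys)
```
{'k1': 17, 'k2': 1, 'k3': 98}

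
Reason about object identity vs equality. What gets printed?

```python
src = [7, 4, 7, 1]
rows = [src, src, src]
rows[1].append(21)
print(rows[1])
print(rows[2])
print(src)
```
[7, 4, 7, 1, 21]
[7, 4, 7, 1, 21]
[7, 4, 7, 1, 21]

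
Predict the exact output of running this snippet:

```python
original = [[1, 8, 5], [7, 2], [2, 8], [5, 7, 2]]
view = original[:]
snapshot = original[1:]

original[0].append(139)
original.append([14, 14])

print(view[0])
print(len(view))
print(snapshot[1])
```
[1, 8, 5, 139]
4
[2, 8]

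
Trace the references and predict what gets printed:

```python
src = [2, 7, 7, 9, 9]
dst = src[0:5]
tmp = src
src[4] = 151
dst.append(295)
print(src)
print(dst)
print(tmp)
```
[2, 7, 7, 9, 151]
[2, 7, 7, 9, 9, 295]
[2, 7, 7, 9, 151]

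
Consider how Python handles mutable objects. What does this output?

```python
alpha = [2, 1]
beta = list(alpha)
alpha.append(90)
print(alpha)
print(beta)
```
[2, 1, 90]
[2, 1]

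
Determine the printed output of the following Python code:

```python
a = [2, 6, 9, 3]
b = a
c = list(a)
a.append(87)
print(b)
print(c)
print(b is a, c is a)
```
[2, 6, 9, 3, 87]
[2, 6, 9, 3]
True False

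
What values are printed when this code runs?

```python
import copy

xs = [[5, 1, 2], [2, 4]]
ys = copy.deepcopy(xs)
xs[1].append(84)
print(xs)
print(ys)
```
[[5, 1, 2], [2, 4, 84]]
[[5, 1, 2], [2, 4]]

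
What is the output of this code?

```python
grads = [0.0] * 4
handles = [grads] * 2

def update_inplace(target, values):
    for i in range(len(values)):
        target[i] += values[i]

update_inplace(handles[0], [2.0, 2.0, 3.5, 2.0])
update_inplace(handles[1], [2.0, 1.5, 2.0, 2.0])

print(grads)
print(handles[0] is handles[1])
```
[4.0, 3.5, 5.5, 4.0]
True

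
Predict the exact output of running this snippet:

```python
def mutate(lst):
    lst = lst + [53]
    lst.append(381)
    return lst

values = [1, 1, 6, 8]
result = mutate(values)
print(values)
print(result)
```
[1, 1, 6, 8]
[1, 1, 6, 8, 53, 381]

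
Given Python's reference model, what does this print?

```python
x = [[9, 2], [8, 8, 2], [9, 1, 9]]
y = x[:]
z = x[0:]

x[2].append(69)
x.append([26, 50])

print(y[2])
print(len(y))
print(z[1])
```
[9, 1, 9, 69]
3
[8, 8, 2]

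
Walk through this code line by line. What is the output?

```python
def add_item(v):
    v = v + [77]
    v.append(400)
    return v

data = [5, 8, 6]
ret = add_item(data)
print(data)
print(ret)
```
[5, 8, 6]
[5, 8, 6, 77, 400]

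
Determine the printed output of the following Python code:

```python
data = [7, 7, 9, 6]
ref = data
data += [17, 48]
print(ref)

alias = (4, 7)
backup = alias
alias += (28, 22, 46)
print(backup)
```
[7, 7, 9, 6, 17, 48]
(4, 7)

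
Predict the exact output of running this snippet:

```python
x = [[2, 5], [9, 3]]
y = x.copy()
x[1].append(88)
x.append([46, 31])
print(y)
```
[[2, 5], [9, 3, 88]]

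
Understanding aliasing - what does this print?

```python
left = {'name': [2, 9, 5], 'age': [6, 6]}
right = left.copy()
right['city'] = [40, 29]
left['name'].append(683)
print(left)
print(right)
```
{'name': [2, 9, 5, 683], 'age': [6, 6]}
{'name': [2, 9, 5, 683], 'age': [6, 6], 'city': [40, 29]}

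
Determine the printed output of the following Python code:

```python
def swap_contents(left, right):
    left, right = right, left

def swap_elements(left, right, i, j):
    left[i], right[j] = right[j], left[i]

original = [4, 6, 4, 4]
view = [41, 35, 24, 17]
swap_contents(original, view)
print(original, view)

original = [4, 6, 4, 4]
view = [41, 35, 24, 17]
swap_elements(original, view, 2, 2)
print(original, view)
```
[4, 6, 4, 4] [41, 35, 24, 17]
[4, 6, 24, 4] [41, 35, 4, 17]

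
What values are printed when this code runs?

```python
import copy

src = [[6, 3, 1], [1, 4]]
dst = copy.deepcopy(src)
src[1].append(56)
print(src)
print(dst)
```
[[6, 3, 1], [1, 4, 56]]
[[6, 3, 1], [1, 4]]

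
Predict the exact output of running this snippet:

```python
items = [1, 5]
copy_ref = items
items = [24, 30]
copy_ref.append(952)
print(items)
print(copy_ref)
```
[24, 30]
[1, 5, 952]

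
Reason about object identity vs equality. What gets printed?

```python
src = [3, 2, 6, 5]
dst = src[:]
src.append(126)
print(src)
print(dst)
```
[3, 2, 6, 5, 126]
[3, 2, 6, 5]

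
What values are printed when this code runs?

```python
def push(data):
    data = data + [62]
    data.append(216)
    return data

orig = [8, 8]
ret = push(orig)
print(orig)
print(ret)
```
[8, 8]
[8, 8, 62, 216]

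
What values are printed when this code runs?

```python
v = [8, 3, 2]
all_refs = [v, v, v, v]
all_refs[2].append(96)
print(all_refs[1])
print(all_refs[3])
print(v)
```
[8, 3, 2, 96]
[8, 3, 2, 96]
[8, 3, 2, 96]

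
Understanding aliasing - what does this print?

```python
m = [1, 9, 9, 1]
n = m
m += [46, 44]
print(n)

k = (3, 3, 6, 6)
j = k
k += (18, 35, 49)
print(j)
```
[1, 9, 9, 1, 46, 44]
(3, 3, 6, 6)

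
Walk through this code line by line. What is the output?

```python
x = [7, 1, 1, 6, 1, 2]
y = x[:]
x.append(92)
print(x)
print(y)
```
[7, 1, 1, 6, 1, 2, 92]
[7, 1, 1, 6, 1, 2]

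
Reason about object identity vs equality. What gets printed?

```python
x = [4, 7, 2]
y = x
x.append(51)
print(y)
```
[4, 7, 2, 51]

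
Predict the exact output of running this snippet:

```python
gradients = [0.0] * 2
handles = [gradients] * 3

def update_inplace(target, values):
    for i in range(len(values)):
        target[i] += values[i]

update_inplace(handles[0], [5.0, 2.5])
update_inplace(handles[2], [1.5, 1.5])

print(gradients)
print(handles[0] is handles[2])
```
[6.5, 4.0]
True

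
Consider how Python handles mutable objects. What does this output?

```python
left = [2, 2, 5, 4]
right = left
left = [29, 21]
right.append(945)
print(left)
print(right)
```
[29, 21]
[2, 2, 5, 4, 945]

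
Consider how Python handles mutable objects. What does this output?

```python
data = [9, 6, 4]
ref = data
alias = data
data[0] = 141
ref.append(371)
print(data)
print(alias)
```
[141, 6, 4, 371]
[141, 6, 4, 371]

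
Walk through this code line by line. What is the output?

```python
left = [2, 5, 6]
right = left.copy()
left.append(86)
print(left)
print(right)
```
[2, 5, 6, 86]
[2, 5, 6]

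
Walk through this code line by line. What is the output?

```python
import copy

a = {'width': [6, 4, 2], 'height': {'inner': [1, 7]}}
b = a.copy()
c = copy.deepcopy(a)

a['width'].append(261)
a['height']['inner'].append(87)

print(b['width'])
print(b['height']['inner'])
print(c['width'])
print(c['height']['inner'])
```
[6, 4, 2, 261]
[1, 7, 87]
[6, 4, 2]
[1, 7]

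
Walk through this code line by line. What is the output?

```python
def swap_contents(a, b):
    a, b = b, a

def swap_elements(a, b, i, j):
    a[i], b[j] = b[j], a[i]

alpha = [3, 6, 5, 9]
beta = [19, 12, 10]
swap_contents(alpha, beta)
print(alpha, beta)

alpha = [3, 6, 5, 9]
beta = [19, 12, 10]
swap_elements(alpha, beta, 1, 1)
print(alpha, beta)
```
[3, 6, 5, 9] [19, 12, 10]
[3, 12, 5, 9] [19, 6, 10]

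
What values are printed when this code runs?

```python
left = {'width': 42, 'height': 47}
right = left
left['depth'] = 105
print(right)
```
{'width': 42, 'height': 47, 'depth': 105}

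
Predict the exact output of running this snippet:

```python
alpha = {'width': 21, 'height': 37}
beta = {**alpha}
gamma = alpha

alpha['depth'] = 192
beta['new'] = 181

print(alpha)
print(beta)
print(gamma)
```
{'width': 21, 'height': 37, 'depth': 192}
{'width': 21, 'height': 37, 'new': 181}
{'width': 21, 'height': 37, 'depth': 192}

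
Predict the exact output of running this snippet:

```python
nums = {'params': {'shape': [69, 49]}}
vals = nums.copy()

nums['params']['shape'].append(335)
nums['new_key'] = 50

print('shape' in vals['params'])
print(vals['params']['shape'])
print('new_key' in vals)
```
True
[69, 49, 335]
False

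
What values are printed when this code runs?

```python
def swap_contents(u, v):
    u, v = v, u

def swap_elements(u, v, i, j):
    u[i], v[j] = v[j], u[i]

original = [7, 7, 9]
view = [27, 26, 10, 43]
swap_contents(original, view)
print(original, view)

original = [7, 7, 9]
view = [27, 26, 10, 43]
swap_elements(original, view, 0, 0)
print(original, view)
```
[7, 7, 9] [27, 26, 10, 43]
[27, 7, 9] [7, 26, 10, 43]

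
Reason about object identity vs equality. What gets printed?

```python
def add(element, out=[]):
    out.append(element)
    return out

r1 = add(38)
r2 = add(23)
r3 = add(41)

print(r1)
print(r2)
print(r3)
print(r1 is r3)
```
[38, 23, 41]
[38, 23, 41]
[38, 23, 41]
True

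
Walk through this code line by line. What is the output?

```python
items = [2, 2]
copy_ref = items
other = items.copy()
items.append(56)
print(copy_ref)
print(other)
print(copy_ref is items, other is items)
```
[2, 2, 56]
[2, 2]
True False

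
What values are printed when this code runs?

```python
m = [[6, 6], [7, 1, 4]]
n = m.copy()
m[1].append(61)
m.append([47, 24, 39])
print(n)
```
[[6, 6], [7, 1, 4, 61]]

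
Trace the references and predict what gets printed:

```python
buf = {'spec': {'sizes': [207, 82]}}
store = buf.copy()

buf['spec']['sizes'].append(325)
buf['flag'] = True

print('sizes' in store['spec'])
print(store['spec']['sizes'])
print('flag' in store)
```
True
[207, 82, 325]
False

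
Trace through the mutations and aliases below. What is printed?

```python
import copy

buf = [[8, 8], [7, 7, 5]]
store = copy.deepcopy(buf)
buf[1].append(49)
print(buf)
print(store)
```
[[8, 8], [7, 7, 5, 49]]
[[8, 8], [7, 7, 5]]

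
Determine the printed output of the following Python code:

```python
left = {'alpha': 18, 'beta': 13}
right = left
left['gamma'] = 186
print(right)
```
{'alpha': 18, 'beta': 13, 'gamma': 186}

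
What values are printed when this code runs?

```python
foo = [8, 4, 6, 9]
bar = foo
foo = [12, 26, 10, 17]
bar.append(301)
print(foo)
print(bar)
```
[12, 26, 10, 17]
[8, 4, 6, 9, 301]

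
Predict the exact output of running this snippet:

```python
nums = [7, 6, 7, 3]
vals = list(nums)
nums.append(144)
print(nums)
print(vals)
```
[7, 6, 7, 3, 144]
[7, 6, 7, 3]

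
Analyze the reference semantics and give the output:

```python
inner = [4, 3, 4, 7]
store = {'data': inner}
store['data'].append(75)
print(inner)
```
[4, 3, 4, 7, 75]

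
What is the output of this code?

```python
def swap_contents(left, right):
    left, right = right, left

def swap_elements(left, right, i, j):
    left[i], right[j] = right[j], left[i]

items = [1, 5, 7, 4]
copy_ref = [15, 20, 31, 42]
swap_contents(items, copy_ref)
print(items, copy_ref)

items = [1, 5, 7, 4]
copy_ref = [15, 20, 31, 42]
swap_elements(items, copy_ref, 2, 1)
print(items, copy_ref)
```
[1, 5, 7, 4] [15, 20, 31, 42]
[1, 5, 20, 4] [15, 7, 31, 42]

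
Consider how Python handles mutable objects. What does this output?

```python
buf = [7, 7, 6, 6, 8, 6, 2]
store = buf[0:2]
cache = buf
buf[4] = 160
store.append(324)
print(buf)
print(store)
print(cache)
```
[7, 7, 6, 6, 160, 6, 2]
[7, 7, 324]
[7, 7, 6, 6, 160, 6, 2]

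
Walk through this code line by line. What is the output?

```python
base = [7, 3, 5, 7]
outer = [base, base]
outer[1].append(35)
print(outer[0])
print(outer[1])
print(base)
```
[7, 3, 5, 7, 35]
[7, 3, 5, 7, 35]
[7, 3, 5, 7, 35]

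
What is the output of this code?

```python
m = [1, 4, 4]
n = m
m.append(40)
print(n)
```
[1, 4, 4, 40]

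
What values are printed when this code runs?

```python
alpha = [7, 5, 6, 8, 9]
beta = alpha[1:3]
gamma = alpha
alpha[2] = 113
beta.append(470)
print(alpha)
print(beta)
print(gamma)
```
[7, 5, 113, 8, 9]
[5, 6, 470]
[7, 5, 113, 8, 9]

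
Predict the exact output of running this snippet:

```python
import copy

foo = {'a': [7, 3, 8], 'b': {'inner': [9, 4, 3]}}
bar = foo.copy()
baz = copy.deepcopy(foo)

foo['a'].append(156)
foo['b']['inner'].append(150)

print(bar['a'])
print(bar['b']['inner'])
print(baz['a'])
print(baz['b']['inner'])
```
[7, 3, 8, 156]
[9, 4, 3, 150]
[7, 3, 8]
[9, 4, 3]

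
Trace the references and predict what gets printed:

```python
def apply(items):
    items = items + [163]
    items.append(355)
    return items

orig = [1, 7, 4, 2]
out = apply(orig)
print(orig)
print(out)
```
[1, 7, 4, 2]
[1, 7, 4, 2, 163, 355]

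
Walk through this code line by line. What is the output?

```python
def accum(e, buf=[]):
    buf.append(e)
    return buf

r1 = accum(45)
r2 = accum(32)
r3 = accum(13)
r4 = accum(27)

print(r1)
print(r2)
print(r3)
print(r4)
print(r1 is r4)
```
[45, 32, 13, 27]
[45, 32, 13, 27]
[45, 32, 13, 27]
[45, 32, 13, 27]
True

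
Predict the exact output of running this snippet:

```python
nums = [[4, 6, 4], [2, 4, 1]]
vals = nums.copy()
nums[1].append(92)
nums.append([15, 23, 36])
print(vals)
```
[[4, 6, 4], [2, 4, 1, 92]]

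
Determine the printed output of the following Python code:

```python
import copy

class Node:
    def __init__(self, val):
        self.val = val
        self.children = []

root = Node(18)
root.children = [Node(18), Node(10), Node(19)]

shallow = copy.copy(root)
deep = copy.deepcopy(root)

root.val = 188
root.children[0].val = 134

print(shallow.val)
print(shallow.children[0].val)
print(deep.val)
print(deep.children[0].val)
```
18
134
18
18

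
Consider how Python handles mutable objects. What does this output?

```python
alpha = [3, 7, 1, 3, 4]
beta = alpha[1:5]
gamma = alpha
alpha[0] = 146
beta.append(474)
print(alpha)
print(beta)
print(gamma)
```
[146, 7, 1, 3, 4]
[7, 1, 3, 4, 474]
[146, 7, 1, 3, 4]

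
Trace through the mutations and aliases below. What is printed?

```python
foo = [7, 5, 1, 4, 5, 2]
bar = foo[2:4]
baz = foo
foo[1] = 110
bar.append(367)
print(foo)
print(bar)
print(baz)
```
[7, 110, 1, 4, 5, 2]
[1, 4, 367]
[7, 110, 1, 4, 5, 2]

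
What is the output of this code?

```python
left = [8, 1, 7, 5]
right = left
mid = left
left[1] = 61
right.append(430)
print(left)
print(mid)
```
[8, 61, 7, 5, 430]
[8, 61, 7, 5, 430]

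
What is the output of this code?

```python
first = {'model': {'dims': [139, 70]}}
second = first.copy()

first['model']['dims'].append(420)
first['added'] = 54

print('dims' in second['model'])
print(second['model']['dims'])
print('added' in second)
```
True
[139, 70, 420]
False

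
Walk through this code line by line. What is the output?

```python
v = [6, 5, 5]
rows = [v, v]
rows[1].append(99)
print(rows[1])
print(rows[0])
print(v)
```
[6, 5, 5, 99]
[6, 5, 5, 99]
[6, 5, 5, 99]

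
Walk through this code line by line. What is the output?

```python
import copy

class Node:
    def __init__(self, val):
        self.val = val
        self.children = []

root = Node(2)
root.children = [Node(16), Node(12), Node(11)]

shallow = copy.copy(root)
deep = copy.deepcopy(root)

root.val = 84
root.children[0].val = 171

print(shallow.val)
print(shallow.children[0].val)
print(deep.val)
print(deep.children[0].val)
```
2
171
2
16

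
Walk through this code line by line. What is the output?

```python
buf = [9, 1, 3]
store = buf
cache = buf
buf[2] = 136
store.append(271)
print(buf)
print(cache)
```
[9, 1, 136, 271]
[9, 1, 136, 271]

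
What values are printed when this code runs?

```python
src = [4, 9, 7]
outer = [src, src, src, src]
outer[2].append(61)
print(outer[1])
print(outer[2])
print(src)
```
[4, 9, 7, 61]
[4, 9, 7, 61]
[4, 9, 7, 61]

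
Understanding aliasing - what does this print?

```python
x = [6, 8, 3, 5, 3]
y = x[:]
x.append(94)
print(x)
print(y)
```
[6, 8, 3, 5, 3, 94]
[6, 8, 3, 5, 3]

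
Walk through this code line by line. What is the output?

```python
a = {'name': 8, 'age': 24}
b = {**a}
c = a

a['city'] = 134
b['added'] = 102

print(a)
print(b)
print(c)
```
{'name': 8, 'age': 24, 'city': 134}
{'name': 8, 'age': 24, 'added': 102}
{'name': 8, 'age': 24, 'city': 134}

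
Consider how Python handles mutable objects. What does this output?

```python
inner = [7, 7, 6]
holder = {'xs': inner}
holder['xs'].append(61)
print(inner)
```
[7, 7, 6, 61]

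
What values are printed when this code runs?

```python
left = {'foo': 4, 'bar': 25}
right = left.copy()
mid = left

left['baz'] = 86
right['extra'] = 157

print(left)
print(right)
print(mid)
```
{'foo': 4, 'bar': 25, 'baz': 86}
{'foo': 4, 'bar': 25, 'extra': 157}
{'foo': 4, 'bar': 25, 'baz': 86}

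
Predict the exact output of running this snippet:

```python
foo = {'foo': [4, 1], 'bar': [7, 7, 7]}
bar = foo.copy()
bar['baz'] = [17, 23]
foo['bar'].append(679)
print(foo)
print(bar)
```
{'foo': [4, 1], 'bar': [7, 7, 7, 679]}
{'foo': [4, 1], 'bar': [7, 7, 7, 679], 'baz': [17, 23]}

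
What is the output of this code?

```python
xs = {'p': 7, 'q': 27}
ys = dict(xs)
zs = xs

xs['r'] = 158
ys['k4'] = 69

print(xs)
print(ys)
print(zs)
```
{'p': 7, 'q': 27, 'r': 158}
{'p': 7, 'q': 27, 'k4': 69}
{'p': 7, 'q': 27, 'r': 158}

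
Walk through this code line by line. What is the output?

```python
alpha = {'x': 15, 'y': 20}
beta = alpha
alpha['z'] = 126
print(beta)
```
{'x': 15, 'y': 20, 'z': 126}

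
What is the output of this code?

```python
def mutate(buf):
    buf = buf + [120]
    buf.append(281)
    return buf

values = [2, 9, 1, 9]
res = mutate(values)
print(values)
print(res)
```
[2, 9, 1, 9]
[2, 9, 1, 9, 120, 281]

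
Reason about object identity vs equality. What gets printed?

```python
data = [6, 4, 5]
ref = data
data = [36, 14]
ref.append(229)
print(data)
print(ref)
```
[36, 14]
[6, 4, 5, 229]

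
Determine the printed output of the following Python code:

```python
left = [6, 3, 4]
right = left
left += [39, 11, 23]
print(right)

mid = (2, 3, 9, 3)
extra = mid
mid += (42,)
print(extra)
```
[6, 3, 4, 39, 11, 23]
(2, 3, 9, 3)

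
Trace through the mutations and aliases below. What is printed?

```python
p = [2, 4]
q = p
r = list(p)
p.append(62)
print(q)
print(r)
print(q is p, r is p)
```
[2, 4, 62]
[2, 4]
True False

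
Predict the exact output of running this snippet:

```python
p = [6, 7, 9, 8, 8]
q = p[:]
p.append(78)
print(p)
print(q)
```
[6, 7, 9, 8, 8, 78]
[6, 7, 9, 8, 8]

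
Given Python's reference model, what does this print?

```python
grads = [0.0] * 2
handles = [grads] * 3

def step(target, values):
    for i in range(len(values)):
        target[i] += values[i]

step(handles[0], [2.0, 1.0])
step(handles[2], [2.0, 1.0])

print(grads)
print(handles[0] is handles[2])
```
[4.0, 2.0]
True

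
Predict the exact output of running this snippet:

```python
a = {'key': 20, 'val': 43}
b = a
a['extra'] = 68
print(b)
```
{'key': 20, 'val': 43, 'extra': 68}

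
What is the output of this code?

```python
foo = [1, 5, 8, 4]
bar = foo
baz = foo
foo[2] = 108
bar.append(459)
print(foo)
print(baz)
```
[1, 5, 108, 4, 459]
[1, 5, 108, 4, 459]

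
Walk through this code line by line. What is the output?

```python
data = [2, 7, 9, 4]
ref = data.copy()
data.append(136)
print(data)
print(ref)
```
[2, 7, 9, 4, 136]
[2, 7, 9, 4]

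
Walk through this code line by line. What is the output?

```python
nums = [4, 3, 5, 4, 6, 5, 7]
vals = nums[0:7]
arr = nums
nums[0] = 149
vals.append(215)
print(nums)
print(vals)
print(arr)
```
[149, 3, 5, 4, 6, 5, 7]
[4, 3, 5, 4, 6, 5, 7, 215]
[149, 3, 5, 4, 6, 5, 7]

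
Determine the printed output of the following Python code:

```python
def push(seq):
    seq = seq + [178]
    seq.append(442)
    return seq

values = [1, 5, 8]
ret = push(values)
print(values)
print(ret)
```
[1, 5, 8]
[1, 5, 8, 178, 442]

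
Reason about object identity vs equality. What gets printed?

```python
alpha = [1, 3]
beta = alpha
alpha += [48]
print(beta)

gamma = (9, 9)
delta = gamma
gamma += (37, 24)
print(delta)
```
[1, 3, 48]
(9, 9)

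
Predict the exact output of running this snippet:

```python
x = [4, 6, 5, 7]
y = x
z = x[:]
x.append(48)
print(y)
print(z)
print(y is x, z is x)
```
[4, 6, 5, 7, 48]
[4, 6, 5, 7]
True False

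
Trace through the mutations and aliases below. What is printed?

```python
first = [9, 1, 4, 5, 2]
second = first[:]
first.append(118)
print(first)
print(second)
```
[9, 1, 4, 5, 2, 118]
[9, 1, 4, 5, 2]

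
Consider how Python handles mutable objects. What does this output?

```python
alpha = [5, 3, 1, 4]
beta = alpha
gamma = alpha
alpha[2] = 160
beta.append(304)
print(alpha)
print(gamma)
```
[5, 3, 160, 4, 304]
[5, 3, 160, 4, 304]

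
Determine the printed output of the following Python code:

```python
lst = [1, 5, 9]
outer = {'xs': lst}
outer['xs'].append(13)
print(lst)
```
[1, 5, 9, 13]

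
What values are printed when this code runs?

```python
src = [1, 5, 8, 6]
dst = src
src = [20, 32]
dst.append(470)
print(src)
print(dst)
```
[20, 32]
[1, 5, 8, 6, 470]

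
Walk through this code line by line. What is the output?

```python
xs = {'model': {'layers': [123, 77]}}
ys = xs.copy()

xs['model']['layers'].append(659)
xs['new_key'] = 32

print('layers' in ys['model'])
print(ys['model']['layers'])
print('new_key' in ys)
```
True
[123, 77, 659]
False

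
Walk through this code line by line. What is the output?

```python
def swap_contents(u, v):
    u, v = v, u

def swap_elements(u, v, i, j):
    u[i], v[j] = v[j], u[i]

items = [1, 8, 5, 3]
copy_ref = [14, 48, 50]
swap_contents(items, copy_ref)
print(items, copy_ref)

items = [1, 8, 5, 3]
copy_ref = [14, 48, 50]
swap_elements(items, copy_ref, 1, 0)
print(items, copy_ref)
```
[1, 8, 5, 3] [14, 48, 50]
[1, 14, 5, 3] [8, 48, 50]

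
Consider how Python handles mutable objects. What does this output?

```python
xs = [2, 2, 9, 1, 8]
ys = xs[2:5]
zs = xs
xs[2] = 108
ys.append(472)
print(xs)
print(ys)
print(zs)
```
[2, 2, 108, 1, 8]
[9, 1, 8, 472]
[2, 2, 108, 1, 8]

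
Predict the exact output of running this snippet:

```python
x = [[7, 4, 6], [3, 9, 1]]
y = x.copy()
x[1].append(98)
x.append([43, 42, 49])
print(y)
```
[[7, 4, 6], [3, 9, 1, 98]]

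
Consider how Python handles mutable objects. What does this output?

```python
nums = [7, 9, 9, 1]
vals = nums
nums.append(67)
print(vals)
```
[7, 9, 9, 1, 67]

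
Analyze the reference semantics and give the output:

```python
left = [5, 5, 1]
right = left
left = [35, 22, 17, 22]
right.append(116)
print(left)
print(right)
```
[35, 22, 17, 22]
[5, 5, 1, 116]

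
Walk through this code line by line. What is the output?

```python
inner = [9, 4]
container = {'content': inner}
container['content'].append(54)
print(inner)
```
[9, 4, 54]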